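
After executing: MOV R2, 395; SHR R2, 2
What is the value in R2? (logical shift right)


Register state trace:
  MOV R2, 395  → R2 = 395
  SHR R2, 2  → R2 = 395 >> 2 = 395 // 2^2 = 98
Final: R2 = 98

98


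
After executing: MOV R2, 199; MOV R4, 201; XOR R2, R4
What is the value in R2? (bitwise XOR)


Register state trace:
  MOV R2, 199  → R2 = 199 (0b11000111)
  MOV R4, 201  → R4 = 201 (0b11001001)
  XOR R2, R4  → R2 = 199 XOR 201 = 14 (0b00001110)
Final: R2 = 14

14


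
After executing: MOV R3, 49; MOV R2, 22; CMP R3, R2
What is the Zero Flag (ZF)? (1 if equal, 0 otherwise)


Register state trace:
  MOV R3, 49  → R3 = 49
  MOV R2, 22  → R2 = 22
  CMP R3, R2  → computes 49 - 22 = 27
  Result is nonzero, so values are not equal
ZF = 0

0


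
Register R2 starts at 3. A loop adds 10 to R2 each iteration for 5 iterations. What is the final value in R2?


Starting value: R2 = 3
  Iter 1: R2 = 3 + 10 = 13
  Iter 2: R2 = 13 + 10 = 23
  Iter 3: R2 = 23 + 10 = 33
  Iter 4: R2 = 33 + 10 = 43
  Iter 5: R2 = 43 + 10 = 53
Final: R2 = 53

53


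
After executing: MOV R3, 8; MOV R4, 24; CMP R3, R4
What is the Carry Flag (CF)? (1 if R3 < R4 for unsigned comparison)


Register state trace:
  MOV R3, 8  → R3 = 8
  MOV R4, 24  → R4 = 24
  CMP R3, R4  → unsigned 8 - 24: borrow occurs
  8 < 24, so CF = 1
CF = 1

1


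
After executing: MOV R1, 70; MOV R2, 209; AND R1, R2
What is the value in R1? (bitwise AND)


Register state trace:
  MOV R1, 70  → R1 = 70 (0b01000110)
  MOV R2, 209  → R2 = 209 (0b11010001)
  AND R1, R2  → R1 = 70 AND 209 = 64 (0b01000000)
Final: R1 = 64

64


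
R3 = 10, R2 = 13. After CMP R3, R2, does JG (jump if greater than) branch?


Trace:
  R3 = 10, R2 = 13
  CMP R3, R2  → compares 10 vs 13
  JG checks: is 10 greater than 13?
  10 < 13, so condition is false
Branch taken: No

No


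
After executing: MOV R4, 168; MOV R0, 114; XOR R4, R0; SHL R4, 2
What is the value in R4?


Register state trace:
  MOV R4, 168  → R4 = 168 (0b10101000)
  MOV R0, 114  → R0 = 114 (0b01110010)
  XOR R4, R0  → R4 = 168 XOR 114 = 218 (0b11011010)
  SHL R4, 2  → R4 = 218 << 2 = 872
Final: R4 = 872

872


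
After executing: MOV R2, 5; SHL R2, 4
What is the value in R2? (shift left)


Register state trace:
  MOV R2, 5  → R2 = 5
  SHL R2, 4  → R2 = 5 << 4 = 5 * 2^4 = 80
Final: R2 = 80

80


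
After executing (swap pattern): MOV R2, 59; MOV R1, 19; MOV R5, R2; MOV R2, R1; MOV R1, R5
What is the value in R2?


Register state trace (swap pattern):
  MOV R2, 59  → R2 = 59
  MOV R1, 19  → R1 = 19
  MOV R5, R2  → R5 = 59  (save R2)
  MOV R2, R1  → R2 = 19  (R2 gets R1's value)
  MOV R1, R5  → R1 = 59  (R1 gets saved value)
Final: R2 = 19

19


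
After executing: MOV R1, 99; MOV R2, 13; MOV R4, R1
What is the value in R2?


Register state trace:
  MOV R1, 99  → R1 = 99
  MOV R2, 13  → R2 = 13
  MOV R4, R1  → R4 = 99
Final: R2 = 13

13


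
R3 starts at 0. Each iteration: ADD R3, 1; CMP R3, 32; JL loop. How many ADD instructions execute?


Loop trace (R3 starts at 0, target 32, step 1):
  ADD #1: R3 = 0 + 1 = 1  → 1 < 32, loop
  ADD #2: R3 = 1 + 1 = 2  → 2 < 32, loop
  ADD #3: R3 = 2 + 1 = 3  → 3 < 32, loop
  ADD #4: R3 = 3 + 1 = 4  → 4 < 32, loop
  ADD #5: R3 = 4 + 1 = 5  → 5 < 32, loop
  ADD #6: R3 = 5 + 1 = 6  → 6 < 32, loop
  ADD #7: R3 = 6 + 1 = 7  → 7 < 32, loop
  ADD #8: R3 = 7 + 1 = 8  → 8 < 32, loop
  ADD #9: R3 = 8 + 1 = 9  → 9 < 32, loop
  ADD #10: R3 = 9 + 1 = 10  → 10 < 32, loop
  ADD #11: R3 = 10 + 1 = 11  → 11 < 32, loop
  ADD #12: R3 = 11 + 1 = 12  → 12 < 32, loop
  ADD #13: R3 = 12 + 1 = 13  → 13 < 32, loop
  ADD #14: R3 = 13 + 1 = 14  → 14 < 32, loop
  ADD #15: R3 = 14 + 1 = 15  → 15 < 32, loop
  ADD #16: R3 = 15 + 1 = 16  → 16 < 32, loop
  ADD #17: R3 = 16 + 1 = 17  → 17 < 32, loop
  ADD #18: R3 = 17 + 1 = 18  → 18 < 32, loop
  ADD #19: R3 = 18 + 1 = 19  → 19 < 32, loop
  ADD #20: R3 = 19 + 1 = 20  → 20 < 32, loop
  ADD #21: R3 = 20 + 1 = 21  → 21 < 32, loop
  ADD #22: R3 = 21 + 1 = 22  → 22 < 32, loop
  ADD #23: R3 = 22 + 1 = 23  → 23 < 32, loop
  ADD #24: R3 = 23 + 1 = 24  → 24 < 32, loop
  ADD #25: R3 = 24 + 1 = 25  → 25 < 32, loop
  ADD #26: R3 = 25 + 1 = 26  → 26 < 32, loop
  ADD #27: R3 = 26 + 1 = 27  → 27 < 32, loop
  ADD #28: R3 = 27 + 1 = 28  → 28 < 32, loop
  ADD #29: R3 = 28 + 1 = 29  → 29 < 32, loop
  ADD #30: R3 = 29 + 1 = 30  → 30 < 32, loop
  ADD #31: R3 = 30 + 1 = 31  → 31 < 32, loop
  ADD #32: R3 = 31 + 1 = 32  → 32 >= 32, exit
Total ADD instructions: 32

32


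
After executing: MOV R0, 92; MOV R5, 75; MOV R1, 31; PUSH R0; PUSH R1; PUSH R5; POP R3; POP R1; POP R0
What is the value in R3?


Stack trace (top is rightmost):
  MOV R0, 92  → R0 = 92
  MOV R5, 75  → R5 = 75
  MOV R1, 31  → R1 = 31
  PUSH R0  → stack: [92]
  PUSH R1  → stack: [92, 31]
  PUSH R5  → stack: [92, 31, 75]
  POP R3  → R3 = 75, stack: [92, 31]
  POP R1  → R1 = 31, stack: [92]
  POP R0  → R0 = 92, stack: []
Final: R3 = 75

75


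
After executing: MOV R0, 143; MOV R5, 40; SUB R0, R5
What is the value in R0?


Register state trace:
  MOV R0, 143  → R0 = 143
  MOV R5, 40  → R5 = 40
  SUB R0, R5  → R0 = 143 - 40 = 103
Final: R0 = 103

103


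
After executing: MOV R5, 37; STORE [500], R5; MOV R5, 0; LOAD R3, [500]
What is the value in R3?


Register and memory trace:
  MOV R5, 37  → R5 = 37
  STORE [500], R5  → mem[500] = 37
  MOV R5, 0  → R5 = 0
  LOAD R3, [500]  → R3 = mem[500] = 37
Final: R3 = 37

37


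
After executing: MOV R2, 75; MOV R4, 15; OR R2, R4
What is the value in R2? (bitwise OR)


Register state trace:
  MOV R2, 75  → R2 = 75 (0b01001011)
  MOV R4, 15  → R4 = 15 (0b00001111)
  OR R2, R4   → R2 = 75 OR 15 = 79 (0b01001111)
Final: R2 = 79

79


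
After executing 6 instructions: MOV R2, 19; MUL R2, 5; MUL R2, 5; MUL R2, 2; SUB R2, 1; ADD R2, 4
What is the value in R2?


Register state trace:
  MOV R2, 19  → R2 = 19
  MUL R2, 5  → R2 = 19 * 5 = 95
  MUL R2, 5  → R2 = 95 * 5 = 475
  MUL R2, 2  → R2 = 475 * 2 = 950
  SUB R2, 1  → R2 = 950 - 1 = 949
  ADD R2, 4  → R2 = 949 + 4 = 953
Final: R2 = 953

953


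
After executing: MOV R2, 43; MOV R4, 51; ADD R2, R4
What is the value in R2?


Register state trace:
  MOV R2, 43  → R2 = 43
  MOV R4, 51  → R4 = 51
  ADD R2, R4  → R2 = 43 + 51 = 94
Final: R2 = 94

94


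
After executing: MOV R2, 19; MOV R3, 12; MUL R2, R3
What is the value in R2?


Register state trace:
  MOV R2, 19  → R2 = 19
  MOV R3, 12  → R3 = 12
  MUL R2, R3  → R2 = 19 * 12 = 228
Final: R2 = 228

228


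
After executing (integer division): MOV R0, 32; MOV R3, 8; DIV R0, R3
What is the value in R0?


Register state trace:
  MOV R0, 32  → R0 = 32
  MOV R3, 8  → R3 = 8
  DIV R0, R3  → R0 = 32 // 8 = 4
Final: R0 = 4

4


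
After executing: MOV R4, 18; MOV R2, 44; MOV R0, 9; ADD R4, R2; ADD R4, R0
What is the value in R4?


Register state trace:
  MOV R4, 18  → R4 = 18
  MOV R2, 44  → R2 = 44
  MOV R0, 9  → R0 = 9
  ADD R4, R2  → R4 = 18 + 44 = 62
  ADD R4, R0  → R4 = 62 + 9 = 71
Final: R4 = 71

71


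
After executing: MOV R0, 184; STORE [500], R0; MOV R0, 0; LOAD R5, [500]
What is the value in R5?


Register and memory trace:
  MOV R0, 184  → R0 = 184
  STORE [500], R0  → mem[500] = 184
  MOV R0, 0  → R0 = 0
  LOAD R5, [500]  → R5 = mem[500] = 184
Final: R5 = 184

184


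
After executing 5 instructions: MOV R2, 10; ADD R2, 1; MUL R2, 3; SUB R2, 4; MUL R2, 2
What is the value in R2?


Register state trace:
  MOV R2, 10  → R2 = 10
  ADD R2, 1  → R2 = 10 + 1 = 11
  MUL R2, 3  → R2 = 11 * 3 = 33
  SUB R2, 4  → R2 = 33 - 4 = 29
  MUL R2, 2  → R2 = 29 * 2 = 58
Final: R2 = 58

58


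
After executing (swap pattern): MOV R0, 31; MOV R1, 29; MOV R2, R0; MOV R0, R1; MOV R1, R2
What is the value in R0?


Register state trace (swap pattern):
  MOV R0, 31  → R0 = 31
  MOV R1, 29  → R1 = 29
  MOV R2, R0  → R2 = 31  (save R0)
  MOV R0, R1  → R0 = 29  (R0 gets R1's value)
  MOV R1, R2  → R1 = 31  (R1 gets saved value)
Final: R0 = 29

29


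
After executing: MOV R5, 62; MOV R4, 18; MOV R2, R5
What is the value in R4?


Register state trace:
  MOV R5, 62  → R5 = 62
  MOV R4, 18  → R4 = 18
  MOV R2, R5  → R2 = 62
Final: R4 = 18

18


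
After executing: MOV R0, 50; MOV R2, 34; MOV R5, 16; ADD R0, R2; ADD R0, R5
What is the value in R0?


Register state trace:
  MOV R0, 50  → R0 = 50
  MOV R2, 34  → R2 = 34
  MOV R5, 16  → R5 = 16
  ADD R0, R2  → R0 = 50 + 34 = 84
  ADD R0, R5  → R0 = 84 + 16 = 100
Final: R0 = 100

100


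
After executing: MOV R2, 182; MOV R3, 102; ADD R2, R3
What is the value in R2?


Register state trace:
  MOV R2, 182  → R2 = 182
  MOV R3, 102  → R3 = 102
  ADD R2, R3  → R2 = 182 + 102 = 284
Final: R2 = 284

284


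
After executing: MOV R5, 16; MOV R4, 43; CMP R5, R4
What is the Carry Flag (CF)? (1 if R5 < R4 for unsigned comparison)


Register state trace:
  MOV R5, 16  → R5 = 16
  MOV R4, 43  → R4 = 43
  CMP R5, R4  → unsigned 16 - 43: borrow occurs
  16 < 43, so CF = 1
CF = 1

1


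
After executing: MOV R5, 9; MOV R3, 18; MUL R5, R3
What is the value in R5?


Register state trace:
  MOV R5, 9  → R5 = 9
  MOV R3, 18  → R3 = 18
  MUL R5, R3  → R5 = 9 * 18 = 162
Final: R5 = 162

162


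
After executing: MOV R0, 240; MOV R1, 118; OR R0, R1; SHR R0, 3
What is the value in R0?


Register state trace:
  MOV R0, 240  → R0 = 240 (0b11110000)
  MOV R1, 118  → R1 = 118 (0b01110110)
  OR R0, R1  → R0 = 240 OR 118 = 246 (0b11110110)
  SHR R0, 3  → R0 = 246 >> 3 = 30
Final: R0 = 30

30


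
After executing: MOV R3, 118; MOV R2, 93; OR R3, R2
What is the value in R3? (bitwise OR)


Register state trace:
  MOV R3, 118  → R3 = 118 (0b01110110)
  MOV R2, 93  → R2 = 93 (0b01011101)
  OR R3, R2   → R3 = 118 OR 93 = 127 (0b01111111)
Final: R3 = 127

127


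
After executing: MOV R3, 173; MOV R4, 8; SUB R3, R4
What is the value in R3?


Register state trace:
  MOV R3, 173  → R3 = 173
  MOV R4, 8  → R4 = 8
  SUB R3, R4  → R3 = 173 - 8 = 165
Final: R3 = 165

165


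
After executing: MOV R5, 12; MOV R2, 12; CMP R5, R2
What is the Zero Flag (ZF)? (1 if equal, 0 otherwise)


Register state trace:
  MOV R5, 12  → R5 = 12
  MOV R2, 12  → R2 = 12
  CMP R5, R2  → computes 12 - 12 = 0
  Result is zero, so values are equal
ZF = 1

1


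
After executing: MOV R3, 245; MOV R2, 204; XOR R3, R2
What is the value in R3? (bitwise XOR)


Register state trace:
  MOV R3, 245  → R3 = 245 (0b11110101)
  MOV R2, 204  → R2 = 204 (0b11001100)
  XOR R3, R2  → R3 = 245 XOR 204 = 57 (0b00111001)
Final: R3 = 57

57


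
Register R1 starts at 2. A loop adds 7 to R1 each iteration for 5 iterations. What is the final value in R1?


Starting value: R1 = 2
  Iter 1: R1 = 2 + 7 = 9
  Iter 2: R1 = 9 + 7 = 16
  Iter 3: R1 = 16 + 7 = 23
  Iter 4: R1 = 23 + 7 = 30
  Iter 5: R1 = 30 + 7 = 37
Final: R1 = 37

37


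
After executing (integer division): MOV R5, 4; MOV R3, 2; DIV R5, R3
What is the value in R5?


Register state trace:
  MOV R5, 4  → R5 = 4
  MOV R3, 2  → R3 = 2
  DIV R5, R3  → R5 = 4 // 2 = 2
Final: R5 = 2

2


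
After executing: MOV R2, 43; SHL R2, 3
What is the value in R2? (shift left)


Register state trace:
  MOV R2, 43  → R2 = 43
  SHL R2, 3  → R2 = 43 << 3 = 43 * 2^3 = 344
Final: R2 = 344

344


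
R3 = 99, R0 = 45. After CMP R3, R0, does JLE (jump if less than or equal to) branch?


Trace:
  R3 = 99, R0 = 45
  CMP R3, R0  → compares 99 vs 45
  JLE checks: is 99 less than or equal to 45?
  99 > 45, so condition is false
Branch taken: No

No


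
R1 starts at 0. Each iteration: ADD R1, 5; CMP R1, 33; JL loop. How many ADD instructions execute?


Loop trace (R1 starts at 0, target 33, step 5):
  ADD #1: R1 = 0 + 5 = 5  → 5 < 33, loop
  ADD #2: R1 = 5 + 5 = 10  → 10 < 33, loop
  ADD #3: R1 = 10 + 5 = 15  → 15 < 33, loop
  ADD #4: R1 = 15 + 5 = 20  → 20 < 33, loop
  ADD #5: R1 = 20 + 5 = 25  → 25 < 33, loop
  ADD #6: R1 = 25 + 5 = 30  → 30 < 33, loop
  ADD #7: R1 = 30 + 5 = 35  → 35 >= 33, exit
Total ADD instructions: 7

7


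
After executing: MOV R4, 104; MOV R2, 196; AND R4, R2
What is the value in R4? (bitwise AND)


Register state trace:
  MOV R4, 104  → R4 = 104 (0b01101000)
  MOV R2, 196  → R2 = 196 (0b11000100)
  AND R4, R2  → R4 = 104 AND 196 = 64 (0b01000000)
Final: R4 = 64

64


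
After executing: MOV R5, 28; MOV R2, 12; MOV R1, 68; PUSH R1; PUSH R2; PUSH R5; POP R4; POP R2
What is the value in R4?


Stack trace (top is rightmost):
  MOV R5, 28  → R5 = 28
  MOV R2, 12  → R2 = 12
  MOV R1, 68  → R1 = 68
  PUSH R1  → stack: [68]
  PUSH R2  → stack: [68, 12]
  PUSH R5  → stack: [68, 12, 28]
  POP R4  → R4 = 28, stack: [68, 12]
  POP R2  → R2 = 12, stack: [68]
Final: R4 = 28

28


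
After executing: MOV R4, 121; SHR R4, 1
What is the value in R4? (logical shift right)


Register state trace:
  MOV R4, 121  → R4 = 121
  SHR R4, 1  → R4 = 121 >> 1 = 121 // 2^1 = 60
Final: R4 = 60

60


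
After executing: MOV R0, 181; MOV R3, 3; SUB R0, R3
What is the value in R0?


Register state trace:
  MOV R0, 181  → R0 = 181
  MOV R3, 3  → R3 = 3
  SUB R0, R3  → R0 = 181 - 3 = 178
Final: R0 = 178

178


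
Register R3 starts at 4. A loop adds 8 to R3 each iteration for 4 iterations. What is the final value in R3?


Starting value: R3 = 4
  Iter 1: R3 = 4 + 8 = 12
  Iter 2: R3 = 12 + 8 = 20
  Iter 3: R3 = 20 + 8 = 28
  Iter 4: R3 = 28 + 8 = 36
Final: R3 = 36

36


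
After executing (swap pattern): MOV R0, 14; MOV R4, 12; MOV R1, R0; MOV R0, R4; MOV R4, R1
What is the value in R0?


Register state trace (swap pattern):
  MOV R0, 14  → R0 = 14
  MOV R4, 12  → R4 = 12
  MOV R1, R0  → R1 = 14  (save R0)
  MOV R0, R4  → R0 = 12  (R0 gets R4's value)
  MOV R4, R1  → R4 = 14  (R4 gets saved value)
Final: R0 = 12

12


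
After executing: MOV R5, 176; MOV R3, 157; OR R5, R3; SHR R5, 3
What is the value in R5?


Register state trace:
  MOV R5, 176  → R5 = 176 (0b10110000)
  MOV R3, 157  → R3 = 157 (0b10011101)
  OR R5, R3  → R5 = 176 OR 157 = 189 (0b10111101)
  SHR R5, 3  → R5 = 189 >> 3 = 23
Final: R5 = 23

23


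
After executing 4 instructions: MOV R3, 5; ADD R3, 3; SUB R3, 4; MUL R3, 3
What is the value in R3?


Register state trace:
  MOV R3, 5  → R3 = 5
  ADD R3, 3  → R3 = 5 + 3 = 8
  SUB R3, 4  → R3 = 8 - 4 = 4
  MUL R3, 3  → R3 = 4 * 3 = 12
Final: R3 = 12

12


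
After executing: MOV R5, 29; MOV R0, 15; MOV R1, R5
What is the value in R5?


Register state trace:
  MOV R5, 29  → R5 = 29
  MOV R0, 15  → R0 = 15
  MOV R1, R5  → R1 = 29
Final: R5 = 29

29


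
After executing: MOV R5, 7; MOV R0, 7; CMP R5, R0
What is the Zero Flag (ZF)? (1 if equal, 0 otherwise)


Register state trace:
  MOV R5, 7  → R5 = 7
  MOV R0, 7  → R0 = 7
  CMP R5, R0  → computes 7 - 7 = 0
  Result is zero, so values are equal
ZF = 1

1


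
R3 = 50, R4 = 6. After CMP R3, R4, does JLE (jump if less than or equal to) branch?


Trace:
  R3 = 50, R4 = 6
  CMP R3, R4  → compares 50 vs 6
  JLE checks: is 50 less than or equal to 6?
  50 > 6, so condition is false
Branch taken: No

No


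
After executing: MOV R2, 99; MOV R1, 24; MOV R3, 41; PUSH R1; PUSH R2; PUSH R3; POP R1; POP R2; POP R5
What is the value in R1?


Stack trace (top is rightmost):
  MOV R2, 99  → R2 = 99
  MOV R1, 24  → R1 = 24
  MOV R3, 41  → R3 = 41
  PUSH R1  → stack: [24]
  PUSH R2  → stack: [24, 99]
  PUSH R3  → stack: [24, 99, 41]
  POP R1  → R1 = 41, stack: [24, 99]
  POP R2  → R2 = 99, stack: [24]
  POP R5  → R5 = 24, stack: []
Final: R1 = 41

41


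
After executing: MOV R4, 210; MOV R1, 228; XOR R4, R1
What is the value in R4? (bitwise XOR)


Register state trace:
  MOV R4, 210  → R4 = 210 (0b11010010)
  MOV R1, 228  → R1 = 228 (0b11100100)
  XOR R4, R1  → R4 = 210 XOR 228 = 54 (0b00110110)
Final: R4 = 54

54


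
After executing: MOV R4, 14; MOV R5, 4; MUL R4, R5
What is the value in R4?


Register state trace:
  MOV R4, 14  → R4 = 14
  MOV R5, 4  → R5 = 4
  MUL R4, R5  → R4 = 14 * 4 = 56
Final: R4 = 56

56


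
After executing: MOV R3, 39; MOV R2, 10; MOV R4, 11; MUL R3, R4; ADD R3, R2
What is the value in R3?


Register state trace:
  MOV R3, 39  → R3 = 39
  MOV R2, 10  → R2 = 10
  MOV R4, 11  → R4 = 11
  MUL R3, R4  → R3 = 39 * 11 = 429
  ADD R3, R2  → R3 = 429 + 10 = 439
Final: R3 = 439

439


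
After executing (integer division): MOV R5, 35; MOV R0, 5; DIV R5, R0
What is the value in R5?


Register state trace:
  MOV R5, 35  → R5 = 35
  MOV R0, 5  → R0 = 5
  DIV R5, R0  → R5 = 35 // 5 = 7
Final: R5 = 7

7


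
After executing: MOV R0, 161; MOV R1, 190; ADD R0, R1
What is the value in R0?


Register state trace:
  MOV R0, 161  → R0 = 161
  MOV R1, 190  → R1 = 190
  ADD R0, R1  → R0 = 161 + 190 = 351
Final: R0 = 351

351


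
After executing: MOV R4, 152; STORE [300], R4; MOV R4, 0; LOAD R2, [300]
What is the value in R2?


Register and memory trace:
  MOV R4, 152  → R4 = 152
  STORE [300], R4  → mem[300] = 152
  MOV R4, 0  → R4 = 0
  LOAD R2, [300]  → R2 = mem[300] = 152
Final: R2 = 152

152


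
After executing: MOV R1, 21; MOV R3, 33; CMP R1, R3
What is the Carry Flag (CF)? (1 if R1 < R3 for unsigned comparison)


Register state trace:
  MOV R1, 21  → R1 = 21
  MOV R3, 33  → R3 = 33
  CMP R1, R3  → unsigned 21 - 33: borrow occurs
  21 < 33, so CF = 1
CF = 1

1


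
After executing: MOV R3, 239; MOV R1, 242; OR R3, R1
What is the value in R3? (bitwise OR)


Register state trace:
  MOV R3, 239  → R3 = 239 (0b11101111)
  MOV R1, 242  → R1 = 242 (0b11110010)
  OR R3, R1   → R3 = 239 OR 242 = 255 (0b11111111)
Final: R3 = 255

255


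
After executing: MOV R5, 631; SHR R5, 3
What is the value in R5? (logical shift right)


Register state trace:
  MOV R5, 631  → R5 = 631
  SHR R5, 3  → R5 = 631 >> 3 = 631 // 2^3 = 78
Final: R5 = 78

78


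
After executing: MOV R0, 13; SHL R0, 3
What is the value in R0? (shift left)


Register state trace:
  MOV R0, 13  → R0 = 13
  SHL R0, 3  → R0 = 13 << 3 = 13 * 2^3 = 104
Final: R0 = 104

104


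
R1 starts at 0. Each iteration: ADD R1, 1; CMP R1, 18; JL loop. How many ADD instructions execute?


Loop trace (R1 starts at 0, target 18, step 1):
  ADD #1: R1 = 0 + 1 = 1  → 1 < 18, loop
  ADD #2: R1 = 1 + 1 = 2  → 2 < 18, loop
  ADD #3: R1 = 2 + 1 = 3  → 3 < 18, loop
  ADD #4: R1 = 3 + 1 = 4  → 4 < 18, loop
  ADD #5: R1 = 4 + 1 = 5  → 5 < 18, loop
  ADD #6: R1 = 5 + 1 = 6  → 6 < 18, loop
  ADD #7: R1 = 6 + 1 = 7  → 7 < 18, loop
  ADD #8: R1 = 7 + 1 = 8  → 8 < 18, loop
  ADD #9: R1 = 8 + 1 = 9  → 9 < 18, loop
  ADD #10: R1 = 9 + 1 = 10  → 10 < 18, loop
  ADD #11: R1 = 10 + 1 = 11  → 11 < 18, loop
  ADD #12: R1 = 11 + 1 = 12  → 12 < 18, loop
  ADD #13: R1 = 12 + 1 = 13  → 13 < 18, loop
  ADD #14: R1 = 13 + 1 = 14  → 14 < 18, loop
  ADD #15: R1 = 14 + 1 = 15  → 15 < 18, loop
  ADD #16: R1 = 15 + 1 = 16  → 16 < 18, loop
  ADD #17: R1 = 16 + 1 = 17  → 17 < 18, loop
  ADD #18: R1 = 17 + 1 = 18  → 18 >= 18, exit
Total ADD instructions: 18

18


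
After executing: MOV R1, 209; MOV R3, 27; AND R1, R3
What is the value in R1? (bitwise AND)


Register state trace:
  MOV R1, 209  → R1 = 209 (0b11010001)
  MOV R3, 27  → R3 = 27 (0b00011011)
  AND R1, R3  → R1 = 209 AND 27 = 17 (0b00010001)
Final: R1 = 17

17


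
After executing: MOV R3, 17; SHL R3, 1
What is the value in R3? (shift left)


Register state trace:
  MOV R3, 17  → R3 = 17
  SHL R3, 1  → R3 = 17 << 1 = 17 * 2^1 = 34
Final: R3 = 34

34


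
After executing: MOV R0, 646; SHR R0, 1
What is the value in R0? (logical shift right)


Register state trace:
  MOV R0, 646  → R0 = 646
  SHR R0, 1  → R0 = 646 >> 1 = 646 // 2^1 = 323
Final: R0 = 323

323


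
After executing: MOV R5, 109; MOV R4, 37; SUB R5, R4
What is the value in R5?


Register state trace:
  MOV R5, 109  → R5 = 109
  MOV R4, 37  → R4 = 37
  SUB R5, R4  → R5 = 109 - 37 = 72
Final: R5 = 72

72


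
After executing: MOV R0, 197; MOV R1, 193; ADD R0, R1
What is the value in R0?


Register state trace:
  MOV R0, 197  → R0 = 197
  MOV R1, 193  → R1 = 193
  ADD R0, R1  → R0 = 197 + 193 = 390
Final: R0 = 390

390


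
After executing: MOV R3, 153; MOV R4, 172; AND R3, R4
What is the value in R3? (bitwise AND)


Register state trace:
  MOV R3, 153  → R3 = 153 (0b10011001)
  MOV R4, 172  → R4 = 172 (0b10101100)
  AND R3, R4  → R3 = 153 AND 172 = 136 (0b10001000)
Final: R3 = 136

136


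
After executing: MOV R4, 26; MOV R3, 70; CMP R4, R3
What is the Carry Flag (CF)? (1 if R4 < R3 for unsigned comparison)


Register state trace:
  MOV R4, 26  → R4 = 26
  MOV R3, 70  → R3 = 70
  CMP R4, R3  → unsigned 26 - 70: borrow occurs
  26 < 70, so CF = 1
CF = 1

1


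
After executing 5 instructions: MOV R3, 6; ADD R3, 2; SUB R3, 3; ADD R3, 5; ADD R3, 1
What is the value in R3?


Register state trace:
  MOV R3, 6  → R3 = 6
  ADD R3, 2  → R3 = 6 + 2 = 8
  SUB R3, 3  → R3 = 8 - 3 = 5
  ADD R3, 5  → R3 = 5 + 5 = 10
  ADD R3, 1  → R3 = 10 + 1 = 11
Final: R3 = 11

11


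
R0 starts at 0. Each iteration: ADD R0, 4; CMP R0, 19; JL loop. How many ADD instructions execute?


Loop trace (R0 starts at 0, target 19, step 4):
  ADD #1: R0 = 0 + 4 = 4  → 4 < 19, loop
  ADD #2: R0 = 4 + 4 = 8  → 8 < 19, loop
  ADD #3: R0 = 8 + 4 = 12  → 12 < 19, loop
  ADD #4: R0 = 12 + 4 = 16  → 16 < 19, loop
  ADD #5: R0 = 16 + 4 = 20  → 20 >= 19, exit
Total ADD instructions: 5

5


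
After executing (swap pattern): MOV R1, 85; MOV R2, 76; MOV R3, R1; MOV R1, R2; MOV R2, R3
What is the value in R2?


Register state trace (swap pattern):
  MOV R1, 85  → R1 = 85
  MOV R2, 76  → R2 = 76
  MOV R3, R1  → R3 = 85  (save R1)
  MOV R1, R2  → R1 = 76  (R1 gets R2's value)
  MOV R2, R3  → R2 = 85  (R2 gets saved value)
Final: R2 = 85

85


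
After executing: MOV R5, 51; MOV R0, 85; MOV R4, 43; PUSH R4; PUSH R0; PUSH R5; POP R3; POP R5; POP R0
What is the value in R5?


Stack trace (top is rightmost):
  MOV R5, 51  → R5 = 51
  MOV R0, 85  → R0 = 85
  MOV R4, 43  → R4 = 43
  PUSH R4  → stack: [43]
  PUSH R0  → stack: [43, 85]
  PUSH R5  → stack: [43, 85, 51]
  POP R3  → R3 = 51, stack: [43, 85]
  POP R5  → R5 = 85, stack: [43]
  POP R0  → R0 = 43, stack: []
Final: R5 = 85

85


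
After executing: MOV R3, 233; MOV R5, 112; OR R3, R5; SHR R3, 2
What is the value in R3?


Register state trace:
  MOV R3, 233  → R3 = 233 (0b11101001)
  MOV R5, 112  → R5 = 112 (0b01110000)
  OR R3, R5  → R3 = 233 OR 112 = 249 (0b11111001)
  SHR R3, 2  → R3 = 249 >> 2 = 62
Final: R3 = 62

62


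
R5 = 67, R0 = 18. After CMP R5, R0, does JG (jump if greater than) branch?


Trace:
  R5 = 67, R0 = 18
  CMP R5, R0  → compares 67 vs 18
  JG checks: is 67 greater than 18?
  67 > 18, so condition is true
Branch taken: Yes

Yes


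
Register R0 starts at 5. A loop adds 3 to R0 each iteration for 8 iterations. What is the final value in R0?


Starting value: R0 = 5
  Iter 1: R0 = 5 + 3 = 8
  Iter 2: R0 = 8 + 3 = 11
  Iter 3: R0 = 11 + 3 = 14
  Iter 4: R0 = 14 + 3 = 17
  Iter 5: R0 = 17 + 3 = 20
  Iter 6: R0 = 20 + 3 = 23
  Iter 7: R0 = 23 + 3 = 26
  Iter 8: R0 = 26 + 3 = 29
Final: R0 = 29

29


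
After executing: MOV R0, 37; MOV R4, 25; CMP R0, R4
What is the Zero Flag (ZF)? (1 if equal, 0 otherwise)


Register state trace:
  MOV R0, 37  → R0 = 37
  MOV R4, 25  → R4 = 25
  CMP R0, R4  → computes 37 - 25 = 12
  Result is nonzero, so values are not equal
ZF = 0

0


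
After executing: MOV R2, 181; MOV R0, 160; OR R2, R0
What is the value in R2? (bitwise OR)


Register state trace:
  MOV R2, 181  → R2 = 181 (0b10110101)
  MOV R0, 160  → R0 = 160 (0b10100000)
  OR R2, R0   → R2 = 181 OR 160 = 181 (0b10110101)
Final: R2 = 181

181


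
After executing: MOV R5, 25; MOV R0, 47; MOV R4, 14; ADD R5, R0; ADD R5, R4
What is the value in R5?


Register state trace:
  MOV R5, 25  → R5 = 25
  MOV R0, 47  → R0 = 47
  MOV R4, 14  → R4 = 14
  ADD R5, R0  → R5 = 25 + 47 = 72
  ADD R5, R4  → R5 = 72 + 14 = 86
Final: R5 = 86

86


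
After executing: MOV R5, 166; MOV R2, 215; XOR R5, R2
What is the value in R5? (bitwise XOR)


Register state trace:
  MOV R5, 166  → R5 = 166 (0b10100110)
  MOV R2, 215  → R2 = 215 (0b11010111)
  XOR R5, R2  → R5 = 166 XOR 215 = 113 (0b01110001)
Final: R5 = 113

113


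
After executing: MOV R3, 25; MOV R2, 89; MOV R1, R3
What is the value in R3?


Register state trace:
  MOV R3, 25  → R3 = 25
  MOV R2, 89  → R2 = 89
  MOV R1, R3  → R1 = 25
Final: R3 = 25

25


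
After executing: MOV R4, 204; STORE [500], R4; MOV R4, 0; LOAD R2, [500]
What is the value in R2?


Register and memory trace:
  MOV R4, 204  → R4 = 204
  STORE [500], R4  → mem[500] = 204
  MOV R4, 0  → R4 = 0
  LOAD R2, [500]  → R2 = mem[500] = 204
Final: R2 = 204

204


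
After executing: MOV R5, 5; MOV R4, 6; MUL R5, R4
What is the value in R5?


Register state trace:
  MOV R5, 5  → R5 = 5
  MOV R4, 6  → R4 = 6
  MUL R5, R4  → R5 = 5 * 6 = 30
Final: R5 = 30

30


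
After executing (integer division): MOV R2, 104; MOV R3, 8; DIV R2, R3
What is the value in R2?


Register state trace:
  MOV R2, 104  → R2 = 104
  MOV R3, 8  → R3 = 8
  DIV R2, R3  → R2 = 104 // 8 = 13
Final: R2 = 13

13


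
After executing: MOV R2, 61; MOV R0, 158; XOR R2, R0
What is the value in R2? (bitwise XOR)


Register state trace:
  MOV R2, 61  → R2 = 61 (0b00111101)
  MOV R0, 158  → R0 = 158 (0b10011110)
  XOR R2, R0  → R2 = 61 XOR 158 = 163 (0b10100011)
Final: R2 = 163

163


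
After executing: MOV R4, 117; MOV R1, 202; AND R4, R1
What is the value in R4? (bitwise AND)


Register state trace:
  MOV R4, 117  → R4 = 117 (0b01110101)
  MOV R1, 202  → R1 = 202 (0b11001010)
  AND R4, R1  → R4 = 117 AND 202 = 64 (0b01000000)
Final: R4 = 64

64


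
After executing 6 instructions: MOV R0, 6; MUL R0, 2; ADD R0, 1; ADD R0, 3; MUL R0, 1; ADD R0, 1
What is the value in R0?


Register state trace:
  MOV R0, 6  → R0 = 6
  MUL R0, 2  → R0 = 6 * 2 = 12
  ADD R0, 1  → R0 = 12 + 1 = 13
  ADD R0, 3  → R0 = 13 + 3 = 16
  MUL R0, 1  → R0 = 16 * 1 = 16
  ADD R0, 1  → R0 = 16 + 1 = 17
Final: R0 = 17

17


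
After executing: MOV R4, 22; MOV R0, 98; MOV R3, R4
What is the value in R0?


Register state trace:
  MOV R4, 22  → R4 = 22
  MOV R0, 98  → R0 = 98
  MOV R3, R4  → R3 = 22
Final: R0 = 98

98


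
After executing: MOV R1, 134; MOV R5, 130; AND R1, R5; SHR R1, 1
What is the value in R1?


Register state trace:
  MOV R1, 134  → R1 = 134 (0b10000110)
  MOV R5, 130  → R5 = 130 (0b10000010)
  AND R1, R5  → R1 = 134 AND 130 = 130 (0b10000010)
  SHR R1, 1  → R1 = 130 >> 1 = 65
Final: R1 = 65

65


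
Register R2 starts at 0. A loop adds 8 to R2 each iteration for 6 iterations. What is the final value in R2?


Starting value: R2 = 0
  Iter 1: R2 = 0 + 8 = 8
  Iter 2: R2 = 8 + 8 = 16
  Iter 3: R2 = 16 + 8 = 24
  Iter 4: R2 = 24 + 8 = 32
  Iter 5: R2 = 32 + 8 = 40
  Iter 6: R2 = 40 + 8 = 48
Final: R2 = 48

48


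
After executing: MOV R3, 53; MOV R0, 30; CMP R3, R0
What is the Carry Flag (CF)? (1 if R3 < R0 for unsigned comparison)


Register state trace:
  MOV R3, 53  → R3 = 53
  MOV R0, 30  → R0 = 30
  CMP R3, R0  → unsigned 53 - 30: no borrow
  53 >= 30, so CF = 0
CF = 0

0


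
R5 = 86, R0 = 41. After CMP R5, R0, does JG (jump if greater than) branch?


Trace:
  R5 = 86, R0 = 41
  CMP R5, R0  → compares 86 vs 41
  JG checks: is 86 greater than 41?
  86 > 41, so condition is true
Branch taken: Yes

Yes


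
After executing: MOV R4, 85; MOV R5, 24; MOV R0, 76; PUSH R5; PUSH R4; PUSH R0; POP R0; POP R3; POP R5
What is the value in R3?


Stack trace (top is rightmost):
  MOV R4, 85  → R4 = 85
  MOV R5, 24  → R5 = 24
  MOV R0, 76  → R0 = 76
  PUSH R5  → stack: [24]
  PUSH R4  → stack: [24, 85]
  PUSH R0  → stack: [24, 85, 76]
  POP R0  → R0 = 76, stack: [24, 85]
  POP R3  → R3 = 85, stack: [24]
  POP R5  → R5 = 24, stack: []
Final: R3 = 85

85


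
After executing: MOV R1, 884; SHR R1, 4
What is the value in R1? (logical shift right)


Register state trace:
  MOV R1, 884  → R1 = 884
  SHR R1, 4  → R1 = 884 >> 4 = 884 // 2^4 = 55
Final: R1 = 55

55


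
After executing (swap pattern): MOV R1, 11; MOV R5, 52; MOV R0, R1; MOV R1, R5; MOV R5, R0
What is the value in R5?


Register state trace (swap pattern):
  MOV R1, 11  → R1 = 11
  MOV R5, 52  → R5 = 52
  MOV R0, R1  → R0 = 11  (save R1)
  MOV R1, R5  → R1 = 52  (R1 gets R5's value)
  MOV R5, R0  → R5 = 11  (R5 gets saved value)
Final: R5 = 11

11


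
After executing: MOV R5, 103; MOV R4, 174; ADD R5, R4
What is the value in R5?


Register state trace:
  MOV R5, 103  → R5 = 103
  MOV R4, 174  → R4 = 174
  ADD R5, R4  → R5 = 103 + 174 = 277
Final: R5 = 277

277


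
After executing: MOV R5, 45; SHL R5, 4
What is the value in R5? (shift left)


Register state trace:
  MOV R5, 45  → R5 = 45
  SHL R5, 4  → R5 = 45 << 4 = 45 * 2^4 = 720
Final: R5 = 720

720


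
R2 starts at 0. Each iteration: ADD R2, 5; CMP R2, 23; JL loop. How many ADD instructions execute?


Loop trace (R2 starts at 0, target 23, step 5):
  ADD #1: R2 = 0 + 5 = 5  → 5 < 23, loop
  ADD #2: R2 = 5 + 5 = 10  → 10 < 23, loop
  ADD #3: R2 = 10 + 5 = 15  → 15 < 23, loop
  ADD #4: R2 = 15 + 5 = 20  → 20 < 23, loop
  ADD #5: R2 = 20 + 5 = 25  → 25 >= 23, exit
Total ADD instructions: 5

5


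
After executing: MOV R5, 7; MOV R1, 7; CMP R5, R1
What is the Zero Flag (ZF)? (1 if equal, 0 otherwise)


Register state trace:
  MOV R5, 7  → R5 = 7
  MOV R1, 7  → R1 = 7
  CMP R5, R1  → computes 7 - 7 = 0
  Result is zero, so values are equal
ZF = 1

1


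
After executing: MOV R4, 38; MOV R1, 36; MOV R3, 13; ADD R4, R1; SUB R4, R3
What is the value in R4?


Register state trace:
  MOV R4, 38  → R4 = 38
  MOV R1, 36  → R1 = 36
  MOV R3, 13  → R3 = 13
  ADD R4, R1  → R4 = 38 + 36 = 74
  SUB R4, R3  → R4 = 74 - 13 = 61
Final: R4 = 61

61


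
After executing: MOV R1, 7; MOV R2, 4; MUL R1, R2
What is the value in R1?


Register state trace:
  MOV R1, 7  → R1 = 7
  MOV R2, 4  → R2 = 4
  MUL R1, R2  → R1 = 7 * 4 = 28
Final: R1 = 28

28


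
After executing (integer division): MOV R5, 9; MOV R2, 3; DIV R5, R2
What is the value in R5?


Register state trace:
  MOV R5, 9  → R5 = 9
  MOV R2, 3  → R2 = 3
  DIV R5, R2  → R5 = 9 // 3 = 3
Final: R5 = 3

3


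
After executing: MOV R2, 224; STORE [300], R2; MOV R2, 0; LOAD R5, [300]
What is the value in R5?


Register and memory trace:
  MOV R2, 224  → R2 = 224
  STORE [300], R2  → mem[300] = 224
  MOV R2, 0  → R2 = 0
  LOAD R5, [300]  → R5 = mem[300] = 224
Final: R5 = 224

224


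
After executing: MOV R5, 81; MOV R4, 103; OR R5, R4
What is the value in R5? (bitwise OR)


Register state trace:
  MOV R5, 81  → R5 = 81 (0b01010001)
  MOV R4, 103  → R4 = 103 (0b01100111)
  OR R5, R4   → R5 = 81 OR 103 = 119 (0b01110111)
Final: R5 = 119

119


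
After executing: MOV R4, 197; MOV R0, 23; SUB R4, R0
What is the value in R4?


Register state trace:
  MOV R4, 197  → R4 = 197
  MOV R0, 23  → R0 = 23
  SUB R4, R0  → R4 = 197 - 23 = 174
Final: R4 = 174

174


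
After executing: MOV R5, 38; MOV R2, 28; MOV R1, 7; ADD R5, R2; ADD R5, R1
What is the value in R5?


Register state trace:
  MOV R5, 38  → R5 = 38
  MOV R2, 28  → R2 = 28
  MOV R1, 7  → R1 = 7
  ADD R5, R2  → R5 = 38 + 28 = 66
  ADD R5, R1  → R5 = 66 + 7 = 73
Final: R5 = 73

73


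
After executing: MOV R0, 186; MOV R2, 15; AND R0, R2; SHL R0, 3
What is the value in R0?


Register state trace:
  MOV R0, 186  → R0 = 186 (0b10111010)
  MOV R2, 15  → R2 = 15 (0b00001111)
  AND R0, R2  → R0 = 186 AND 15 = 10 (0b00001010)
  SHL R0, 3  → R0 = 10 << 3 = 80
Final: R0 = 80

80


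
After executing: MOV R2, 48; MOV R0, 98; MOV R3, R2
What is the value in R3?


Register state trace:
  MOV R2, 48  → R2 = 48
  MOV R0, 98  → R0 = 98
  MOV R3, R2  → R3 = 48
Final: R3 = 48

48


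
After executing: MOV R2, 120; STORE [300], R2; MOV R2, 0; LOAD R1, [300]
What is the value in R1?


Register and memory trace:
  MOV R2, 120  → R2 = 120
  STORE [300], R2  → mem[300] = 120
  MOV R2, 0  → R2 = 0
  LOAD R1, [300]  → R1 = mem[300] = 120
Final: R1 = 120

120


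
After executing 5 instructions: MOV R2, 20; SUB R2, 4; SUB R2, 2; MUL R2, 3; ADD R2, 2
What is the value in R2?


Register state trace:
  MOV R2, 20  → R2 = 20
  SUB R2, 4  → R2 = 20 - 4 = 16
  SUB R2, 2  → R2 = 16 - 2 = 14
  MUL R2, 3  → R2 = 14 * 3 = 42
  ADD R2, 2  → R2 = 42 + 2 = 44
Final: R2 = 44

44


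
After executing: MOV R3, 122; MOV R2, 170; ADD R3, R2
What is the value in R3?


Register state trace:
  MOV R3, 122  → R3 = 122
  MOV R2, 170  → R2 = 170
  ADD R3, R2  → R3 = 122 + 170 = 292
Final: R3 = 292

292


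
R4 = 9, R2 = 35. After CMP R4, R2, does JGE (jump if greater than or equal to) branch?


Trace:
  R4 = 9, R2 = 35
  CMP R4, R2  → compares 9 vs 35
  JGE checks: is 9 greater than or equal to 35?
  9 < 35, so condition is false
Branch taken: No

No


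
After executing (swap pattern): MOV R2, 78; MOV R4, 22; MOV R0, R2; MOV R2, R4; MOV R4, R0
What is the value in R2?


Register state trace (swap pattern):
  MOV R2, 78  → R2 = 78
  MOV R4, 22  → R4 = 22
  MOV R0, R2  → R0 = 78  (save R2)
  MOV R2, R4  → R2 = 22  (R2 gets R4's value)
  MOV R4, R0  → R4 = 78  (R4 gets saved value)
Final: R2 = 22

22


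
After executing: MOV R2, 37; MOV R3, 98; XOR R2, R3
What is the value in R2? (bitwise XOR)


Register state trace:
  MOV R2, 37  → R2 = 37 (0b00100101)
  MOV R3, 98  → R3 = 98 (0b01100010)
  XOR R2, R3  → R2 = 37 XOR 98 = 71 (0b01000111)
Final: R2 = 71

71


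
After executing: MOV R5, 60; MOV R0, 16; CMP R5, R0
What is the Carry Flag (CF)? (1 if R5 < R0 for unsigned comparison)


Register state trace:
  MOV R5, 60  → R5 = 60
  MOV R0, 16  → R0 = 16
  CMP R5, R0  → unsigned 60 - 16: no borrow
  60 >= 16, so CF = 0
CF = 0

0


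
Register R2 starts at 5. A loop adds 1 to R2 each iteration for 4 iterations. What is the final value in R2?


Starting value: R2 = 5
  Iter 1: R2 = 5 + 1 = 6
  Iter 2: R2 = 6 + 1 = 7
  Iter 3: R2 = 7 + 1 = 8
  Iter 4: R2 = 8 + 1 = 9
Final: R2 = 9

9


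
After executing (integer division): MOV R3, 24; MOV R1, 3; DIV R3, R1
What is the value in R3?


Register state trace:
  MOV R3, 24  → R3 = 24
  MOV R1, 3  → R1 = 3
  DIV R3, R1  → R3 = 24 // 3 = 8
Final: R3 = 8

8


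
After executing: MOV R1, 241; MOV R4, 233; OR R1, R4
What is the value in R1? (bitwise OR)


Register state trace:
  MOV R1, 241  → R1 = 241 (0b11110001)
  MOV R4, 233  → R4 = 233 (0b11101001)
  OR R1, R4   → R1 = 241 OR 233 = 249 (0b11111001)
Final: R1 = 249

249


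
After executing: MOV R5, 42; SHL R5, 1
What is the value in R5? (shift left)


Register state trace:
  MOV R5, 42  → R5 = 42
  SHL R5, 1  → R5 = 42 << 1 = 42 * 2^1 = 84
Final: R5 = 84

84


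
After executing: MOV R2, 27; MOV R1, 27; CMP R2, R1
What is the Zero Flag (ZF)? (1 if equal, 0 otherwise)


Register state trace:
  MOV R2, 27  → R2 = 27
  MOV R1, 27  → R1 = 27
  CMP R2, R1  → computes 27 - 27 = 0
  Result is zero, so values are equal
ZF = 1

1


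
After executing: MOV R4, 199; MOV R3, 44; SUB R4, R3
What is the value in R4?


Register state trace:
  MOV R4, 199  → R4 = 199
  MOV R3, 44  → R3 = 44
  SUB R4, R3  → R4 = 199 - 44 = 155
Final: R4 = 155

155


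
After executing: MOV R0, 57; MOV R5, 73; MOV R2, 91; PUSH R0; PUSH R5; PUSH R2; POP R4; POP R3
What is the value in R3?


Stack trace (top is rightmost):
  MOV R0, 57  → R0 = 57
  MOV R5, 73  → R5 = 73
  MOV R2, 91  → R2 = 91
  PUSH R0  → stack: [57]
  PUSH R5  → stack: [57, 73]
  PUSH R2  → stack: [57, 73, 91]
  POP R4  → R4 = 91, stack: [57, 73]
  POP R3  → R3 = 73, stack: [57]
Final: R3 = 73

73


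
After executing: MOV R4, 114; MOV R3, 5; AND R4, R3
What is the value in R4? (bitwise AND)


Register state trace:
  MOV R4, 114  → R4 = 114 (0b01110010)
  MOV R3, 5  → R3 = 5 (0b00000101)
  AND R4, R3  → R4 = 114 AND 5 = 0 (0b00000000)
Final: R4 = 0

0


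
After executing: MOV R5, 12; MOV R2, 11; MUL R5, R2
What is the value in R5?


Register state trace:
  MOV R5, 12  → R5 = 12
  MOV R2, 11  → R2 = 11
  MUL R5, R2  → R5 = 12 * 11 = 132
Final: R5 = 132

132


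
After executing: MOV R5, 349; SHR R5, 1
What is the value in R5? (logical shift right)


Register state trace:
  MOV R5, 349  → R5 = 349
  SHR R5, 1  → R5 = 349 >> 1 = 349 // 2^1 = 174
Final: R5 = 174

174


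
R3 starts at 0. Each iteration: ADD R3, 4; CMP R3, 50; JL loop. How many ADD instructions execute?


Loop trace (R3 starts at 0, target 50, step 4):
  ADD #1: R3 = 0 + 4 = 4  → 4 < 50, loop
  ADD #2: R3 = 4 + 4 = 8  → 8 < 50, loop
  ADD #3: R3 = 8 + 4 = 12  → 12 < 50, loop
  ADD #4: R3 = 12 + 4 = 16  → 16 < 50, loop
  ADD #5: R3 = 16 + 4 = 20  → 20 < 50, loop
  ADD #6: R3 = 20 + 4 = 24  → 24 < 50, loop
  ADD #7: R3 = 24 + 4 = 28  → 28 < 50, loop
  ADD #8: R3 = 28 + 4 = 32  → 32 < 50, loop
  ADD #9: R3 = 32 + 4 = 36  → 36 < 50, loop
  ADD #10: R3 = 36 + 4 = 40  → 40 < 50, loop
  ADD #11: R3 = 40 + 4 = 44  → 44 < 50, loop
  ADD #12: R3 = 44 + 4 = 48  → 48 < 50, loop
  ADD #13: R3 = 48 + 4 = 52  → 52 >= 50, exit
Total ADD instructions: 13

13


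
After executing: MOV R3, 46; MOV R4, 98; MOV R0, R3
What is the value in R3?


Register state trace:
  MOV R3, 46  → R3 = 46
  MOV R4, 98  → R4 = 98
  MOV R0, R3  → R0 = 46
Final: R3 = 46

46


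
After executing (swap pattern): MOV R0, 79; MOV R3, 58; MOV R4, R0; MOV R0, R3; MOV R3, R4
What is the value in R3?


Register state trace (swap pattern):
  MOV R0, 79  → R0 = 79
  MOV R3, 58  → R3 = 58
  MOV R4, R0  → R4 = 79  (save R0)
  MOV R0, R3  → R0 = 58  (R0 gets R3's value)
  MOV R3, R4  → R3 = 79  (R3 gets saved value)
Final: R3 = 79

79


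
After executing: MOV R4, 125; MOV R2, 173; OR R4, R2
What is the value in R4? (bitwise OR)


Register state trace:
  MOV R4, 125  → R4 = 125 (0b01111101)
  MOV R2, 173  → R2 = 173 (0b10101101)
  OR R4, R2   → R4 = 125 OR 173 = 253 (0b11111101)
Final: R4 = 253

253


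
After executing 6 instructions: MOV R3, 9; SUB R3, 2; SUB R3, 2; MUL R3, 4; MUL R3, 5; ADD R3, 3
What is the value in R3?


Register state trace:
  MOV R3, 9  → R3 = 9
  SUB R3, 2  → R3 = 9 - 2 = 7
  SUB R3, 2  → R3 = 7 - 2 = 5
  MUL R3, 4  → R3 = 5 * 4 = 20
  MUL R3, 5  → R3 = 20 * 5 = 100
  ADD R3, 3  → R3 = 100 + 3 = 103
Final: R3 = 103

103


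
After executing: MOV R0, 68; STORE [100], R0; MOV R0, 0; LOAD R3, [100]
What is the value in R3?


Register and memory trace:
  MOV R0, 68  → R0 = 68
  STORE [100], R0  → mem[100] = 68
  MOV R0, 0  → R0 = 0
  LOAD R3, [100]  → R3 = mem[100] = 68
Final: R3 = 68

68


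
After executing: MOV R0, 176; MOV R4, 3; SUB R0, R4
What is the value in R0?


Register state trace:
  MOV R0, 176  → R0 = 176
  MOV R4, 3  → R4 = 3
  SUB R0, R4  → R0 = 176 - 3 = 173
Final: R0 = 173

173


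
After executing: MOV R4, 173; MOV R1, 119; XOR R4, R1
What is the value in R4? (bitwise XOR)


Register state trace:
  MOV R4, 173  → R4 = 173 (0b10101101)
  MOV R1, 119  → R1 = 119 (0b01110111)
  XOR R4, R1  → R4 = 173 XOR 119 = 218 (0b11011010)
Final: R4 = 218

218
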